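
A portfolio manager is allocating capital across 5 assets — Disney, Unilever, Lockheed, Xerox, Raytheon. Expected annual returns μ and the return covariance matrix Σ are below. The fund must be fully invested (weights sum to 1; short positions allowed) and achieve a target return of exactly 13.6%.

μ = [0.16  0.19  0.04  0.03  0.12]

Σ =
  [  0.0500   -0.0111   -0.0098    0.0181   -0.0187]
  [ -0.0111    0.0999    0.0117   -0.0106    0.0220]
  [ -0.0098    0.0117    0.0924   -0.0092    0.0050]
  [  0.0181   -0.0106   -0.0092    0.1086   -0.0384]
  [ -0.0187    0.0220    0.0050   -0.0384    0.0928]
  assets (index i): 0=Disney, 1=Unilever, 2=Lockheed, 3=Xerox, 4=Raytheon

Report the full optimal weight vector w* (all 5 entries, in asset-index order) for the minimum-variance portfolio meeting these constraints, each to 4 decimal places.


p=Σ⁻¹μ = [4.2735  1.9494  0.5848  0.4580  1.8501]
q=Σ⁻¹𝟙 = [26.6892  8.7207  12.8580  13.3964  18.9371]
a=μᵀp=1.313301  b=𝟙ᵀp=9.115858  c=𝟙ᵀq=80.601319  D=ac−b²=22.754912
λ₁=(c·0.136−b)/D = (80.601319·0.136−9.115858)/22.754912 = 0.081122
λ₂=(a−b·0.136)/D = (1.313301−9.115858·0.136)/22.754912 = 0.003232
w* = 0.081122·p + 0.003232·q:
  w_0 = 0.081122·4.2735 + 0.003232·26.6892 = 0.4329  (Disney)
  w_1 = 0.081122·1.9494 + 0.003232·8.7207 = 0.1863  (Unilever)
  w_2 = 0.081122·0.5848 + 0.003232·12.8580 = 0.0890  (Lockheed)
  w_3 = 0.081122·0.4580 + 0.003232·13.3964 = 0.0804  (Xerox)
  w_4 = 0.081122·1.8501 + 0.003232·18.9371 = 0.2113  (Raytheon)
Σw_i=1.0000  μᵀw=0.1360
σ²=wᵀΣw=λ₁·μ_p+λ₂ = 0.081122·0.136 + 0.003232 = 0.014265 ≈ 0.0143

0.4329  0.1863  0.0890  0.0804  0.2113


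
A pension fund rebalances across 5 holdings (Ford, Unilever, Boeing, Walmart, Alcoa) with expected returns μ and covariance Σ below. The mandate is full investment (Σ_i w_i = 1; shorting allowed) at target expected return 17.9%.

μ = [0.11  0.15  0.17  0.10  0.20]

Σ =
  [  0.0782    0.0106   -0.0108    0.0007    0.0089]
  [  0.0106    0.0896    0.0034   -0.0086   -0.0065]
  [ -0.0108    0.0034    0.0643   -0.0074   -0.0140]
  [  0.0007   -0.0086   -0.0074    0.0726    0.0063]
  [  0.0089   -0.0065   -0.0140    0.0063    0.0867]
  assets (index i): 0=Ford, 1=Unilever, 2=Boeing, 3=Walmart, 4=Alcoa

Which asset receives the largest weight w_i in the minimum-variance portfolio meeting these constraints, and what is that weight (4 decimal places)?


Alcoa (0.4226)

x=Σ⁻¹μ = [1.3349  1.7433  3.5707  1.6960  2.7538]
y=Σ⁻¹𝟙 = [12.5897  11.3596  21.8433  16.0573  13.4537]
a=μᵀx=1.735702  b=𝟙ᵀx=11.098640  c=𝟙ᵀy=75.303644  D=ac−b²=7.524918
λ₁=(c·0.179−b)/D = (75.303644·0.179−11.098640)/7.524918 = 0.316377
λ₂=(a−b·0.179)/D = (1.735702−11.098640·0.179)/7.524918 = -0.033350
w* = 0.316377·x + -0.033350·y:
  w_0 = 0.316377·1.3349 + -0.033350·12.5897 = 0.0025  (Ford)
  w_1 = 0.316377·1.7433 + -0.033350·11.3596 = 0.1727  (Unilever)
  w_2 = 0.316377·3.5707 + -0.033350·21.8433 = 0.4012  (Boeing)
  w_3 = 0.316377·1.6960 + -0.033350·16.0573 = 0.0011  (Walmart)
  w_4 = 0.316377·2.7538 + -0.033350·13.4537 = 0.4226  (Alcoa)
Σw_i=1.0000  μᵀw=0.1790
σ²=wᵀΣw=λ₁·μ_p+λ₂ = 0.316377·0.179 + -0.033350 = 0.023282 ≈ 0.0233


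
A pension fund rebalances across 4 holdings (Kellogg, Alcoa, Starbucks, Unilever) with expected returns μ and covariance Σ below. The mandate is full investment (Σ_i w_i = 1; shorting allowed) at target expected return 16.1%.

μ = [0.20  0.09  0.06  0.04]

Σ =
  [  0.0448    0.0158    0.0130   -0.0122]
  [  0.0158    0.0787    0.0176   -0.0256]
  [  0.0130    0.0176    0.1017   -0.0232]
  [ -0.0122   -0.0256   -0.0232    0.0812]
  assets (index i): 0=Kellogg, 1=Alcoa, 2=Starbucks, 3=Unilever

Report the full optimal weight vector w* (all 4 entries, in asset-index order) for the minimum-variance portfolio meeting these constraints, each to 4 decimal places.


0.7323  0.0726  0.0098  0.1853

p=Σ⁻¹μ = [4.5648  0.6476  0.2244  1.4467]
q=Σ⁻¹𝟙 = [20.7639  13.6564  9.9682  22.5885]
a=μᵀp=1.042567  b=𝟙ᵀp=6.883483  c=𝟙ᵀq=66.976970  D=ac−b²=22.445623
λ₁=(c·0.161−b)/D = (66.976970·0.161−6.883483)/22.445623 = 0.173745
λ₂=(a−b·0.161)/D = (1.042567−6.883483·0.161)/22.445623 = -0.002926
w* = 0.173745·p + -0.002926·q:
  w_0 = 0.173745·4.5648 + -0.002926·20.7639 = 0.7323  (Kellogg)
  w_1 = 0.173745·0.6476 + -0.002926·13.6564 = 0.0726  (Alcoa)
  w_2 = 0.173745·0.2244 + -0.002926·9.9682 = 0.0098  (Starbucks)
  w_3 = 0.173745·1.4467 + -0.002926·22.5885 = 0.1853  (Unilever)
Σw_i=1.0000  μᵀw=0.1610
σ²=wᵀΣw=λ₁·μ_p+λ₂ = 0.173745·0.161 + -0.002926 = 0.025047 ≈ 0.0250


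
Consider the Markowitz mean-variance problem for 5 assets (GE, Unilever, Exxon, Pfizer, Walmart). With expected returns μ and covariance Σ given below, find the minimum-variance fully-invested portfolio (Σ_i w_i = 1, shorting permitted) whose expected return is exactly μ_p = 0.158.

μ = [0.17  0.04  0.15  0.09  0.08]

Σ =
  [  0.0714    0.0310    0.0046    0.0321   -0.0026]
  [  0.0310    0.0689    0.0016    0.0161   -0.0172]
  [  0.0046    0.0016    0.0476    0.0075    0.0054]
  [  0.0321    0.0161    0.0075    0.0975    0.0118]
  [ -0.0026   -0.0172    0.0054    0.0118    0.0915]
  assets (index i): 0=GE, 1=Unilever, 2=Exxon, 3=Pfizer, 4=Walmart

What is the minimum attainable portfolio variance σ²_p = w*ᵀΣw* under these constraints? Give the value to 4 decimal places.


g=Σ⁻¹μ = [2.4426  -0.3755  2.8661  -0.1267  0.7203]
h=Σ⁻¹𝟙 = [5.8853  13.7489  18.0921  3.1799  12.2029]
a=μᵀg=0.876347  b=𝟙ᵀg=5.526700  c=𝟙ᵀh=53.109127  D=ac−b²=15.997604
λ₁=(c·0.158−b)/D = (53.109127·0.158−5.526700)/15.997604 = 0.179061
λ₂=(a−b·0.158)/D = (0.876347−5.526700·0.158)/15.997604 = 0.000196
w* = 0.179061·g + 0.000196·h:
  w_0 = 0.179061·2.4426 + 0.000196·5.8853 = 0.4385  (GE)
  w_1 = 0.179061·-0.3755 + 0.000196·13.7489 = -0.0646  (Unilever)
  w_2 = 0.179061·2.8661 + 0.000196·18.0921 = 0.5167  (Exxon)
  w_3 = 0.179061·-0.1267 + 0.000196·3.1799 = -0.0221  (Pfizer)
  w_4 = 0.179061·0.7203 + 0.000196·12.2029 = 0.1314  (Walmart)
Σw_i=1.0000  μᵀw=0.1580
σ²=wᵀΣw=λ₁·μ_p+λ₂ = 0.179061·0.158 + 0.000196 = 0.028487 ≈ 0.0285

0.0285


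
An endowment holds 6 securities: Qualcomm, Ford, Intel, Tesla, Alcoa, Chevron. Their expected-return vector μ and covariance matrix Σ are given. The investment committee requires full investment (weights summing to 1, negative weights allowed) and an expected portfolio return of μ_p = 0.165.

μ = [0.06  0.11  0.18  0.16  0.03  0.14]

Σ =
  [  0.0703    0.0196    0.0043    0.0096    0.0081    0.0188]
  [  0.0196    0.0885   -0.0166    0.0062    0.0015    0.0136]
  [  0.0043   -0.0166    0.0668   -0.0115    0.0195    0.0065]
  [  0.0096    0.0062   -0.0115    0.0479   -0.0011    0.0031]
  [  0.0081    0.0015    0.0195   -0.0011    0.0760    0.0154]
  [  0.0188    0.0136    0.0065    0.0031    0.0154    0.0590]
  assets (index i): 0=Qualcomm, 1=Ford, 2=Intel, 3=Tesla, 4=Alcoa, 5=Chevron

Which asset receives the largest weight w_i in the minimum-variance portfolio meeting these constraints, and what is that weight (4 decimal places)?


g=Σ⁻¹μ = [-0.7808  1.5979  3.9228  4.0930  -0.8725  1.8338]
h=Σ⁻¹𝟙 = [3.9814  10.9553  18.6903  22.7618  6.3827  8.2342]
a=μᵀg=1.720482  b=𝟙ᵀg=9.794369  c=𝟙ᵀh=71.005672  D=ac−b²=26.234307
λ₁=(c·0.165−b)/D = (71.005672·0.165−9.794369)/26.234307 = 0.073246
λ₂=(a−b·0.165)/D = (1.720482−9.794369·0.165)/26.234307 = 0.003980
w* = 0.073246·g + 0.003980·h:
  w_0 = 0.073246·-0.7808 + 0.003980·3.9814 = -0.0413  (Qualcomm)
  w_1 = 0.073246·1.5979 + 0.003980·10.9553 = 0.1606  (Ford)
  w_2 = 0.073246·3.9228 + 0.003980·18.6903 = 0.3617  (Intel)
  w_3 = 0.073246·4.0930 + 0.003980·22.7618 = 0.3904  (Tesla)
  w_4 = 0.073246·-0.8725 + 0.003980·6.3827 = -0.0385  (Alcoa)
  w_5 = 0.073246·1.8338 + 0.003980·8.2342 = 0.1671  (Chevron)
Σw_i=1.0000  μᵀw=0.1650
σ²=wᵀΣw=λ₁·μ_p+λ₂ = 0.073246·0.165 + 0.003980 = 0.016066 ≈ 0.0161

Tesla (0.3904)


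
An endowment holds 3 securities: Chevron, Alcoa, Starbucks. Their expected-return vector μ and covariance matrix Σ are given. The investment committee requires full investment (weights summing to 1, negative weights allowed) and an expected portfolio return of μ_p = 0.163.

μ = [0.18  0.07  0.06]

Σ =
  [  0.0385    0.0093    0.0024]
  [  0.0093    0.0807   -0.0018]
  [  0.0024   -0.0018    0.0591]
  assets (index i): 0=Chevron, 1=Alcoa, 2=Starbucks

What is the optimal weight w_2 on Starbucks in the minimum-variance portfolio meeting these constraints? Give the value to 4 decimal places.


0.1098

g=Σ⁻¹μ = [4.5350  0.3636  0.8421]
h=Σ⁻¹𝟙 = [22.5021  10.1623  16.3162]
a=μᵀg=0.892279  b=𝟙ᵀg=5.740715  c=𝟙ᵀh=48.980635  D=ac−b²=10.748583
λ₁=(c·0.163−b)/D = (48.980635·0.163−5.740715)/10.748583 = 0.208691
λ₂=(a−b·0.163)/D = (0.892279−5.740715·0.163)/10.748583 = -0.004043
w* = 0.208691·g + -0.004043·h:
  w_0 = 0.208691·4.5350 + -0.004043·22.5021 = 0.8554  (Chevron)
  w_1 = 0.208691·0.3636 + -0.004043·10.1623 = 0.0348  (Alcoa)
  w_2 = 0.208691·0.8421 + -0.004043·16.3162 = 0.1098  (Starbucks)
Σw_i=1.0000  μᵀw=0.1630
σ²=wᵀΣw=λ₁·μ_p+λ₂ = 0.208691·0.163 + -0.004043 = 0.029973 ≈ 0.0300


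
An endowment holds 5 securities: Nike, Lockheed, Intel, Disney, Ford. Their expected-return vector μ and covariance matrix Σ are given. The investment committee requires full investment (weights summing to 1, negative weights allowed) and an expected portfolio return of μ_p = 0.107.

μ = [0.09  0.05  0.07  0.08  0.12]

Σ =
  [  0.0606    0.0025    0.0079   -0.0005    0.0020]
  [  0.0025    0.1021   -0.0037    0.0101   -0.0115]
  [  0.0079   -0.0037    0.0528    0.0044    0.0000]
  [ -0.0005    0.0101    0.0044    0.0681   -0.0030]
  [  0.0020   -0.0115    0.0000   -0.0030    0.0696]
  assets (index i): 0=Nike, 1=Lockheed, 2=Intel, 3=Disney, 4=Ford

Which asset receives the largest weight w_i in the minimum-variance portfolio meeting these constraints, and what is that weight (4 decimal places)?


Ford (0.5605)

p=Σ⁻¹μ = [1.2677  0.5951  1.0856  1.1064  1.8337]
q=Σ⁻¹𝟙 = [13.4677  10.6297  16.5982  12.8519  16.2911]
a=μᵀp=0.528400  b=𝟙ᵀp=5.888540  c=𝟙ᵀq=69.838623  D=ac−b²=2.227845
λ₁=(c·0.107−b)/D = (69.838623·0.107−5.888540)/2.227845 = 0.711088
λ₂=(a−b·0.107)/D = (0.528400−5.888540·0.107)/2.227845 = -0.045638
w* = 0.711088·p + -0.045638·q:
  w_0 = 0.711088·1.2677 + -0.045638·13.4677 = 0.2868  (Nike)
  w_1 = 0.711088·0.5951 + -0.045638·10.6297 = -0.0619  (Lockheed)
  w_2 = 0.711088·1.0856 + -0.045638·16.5982 = 0.0144  (Intel)
  w_3 = 0.711088·1.1064 + -0.045638·12.8519 = 0.2002  (Disney)
  w_4 = 0.711088·1.8337 + -0.045638·16.2911 = 0.5605  (Ford)
Σw_i=1.0000  μᵀw=0.1070
σ²=wᵀΣw=λ₁·μ_p+λ₂ = 0.711088·0.107 + -0.045638 = 0.030449 ≈ 0.0304


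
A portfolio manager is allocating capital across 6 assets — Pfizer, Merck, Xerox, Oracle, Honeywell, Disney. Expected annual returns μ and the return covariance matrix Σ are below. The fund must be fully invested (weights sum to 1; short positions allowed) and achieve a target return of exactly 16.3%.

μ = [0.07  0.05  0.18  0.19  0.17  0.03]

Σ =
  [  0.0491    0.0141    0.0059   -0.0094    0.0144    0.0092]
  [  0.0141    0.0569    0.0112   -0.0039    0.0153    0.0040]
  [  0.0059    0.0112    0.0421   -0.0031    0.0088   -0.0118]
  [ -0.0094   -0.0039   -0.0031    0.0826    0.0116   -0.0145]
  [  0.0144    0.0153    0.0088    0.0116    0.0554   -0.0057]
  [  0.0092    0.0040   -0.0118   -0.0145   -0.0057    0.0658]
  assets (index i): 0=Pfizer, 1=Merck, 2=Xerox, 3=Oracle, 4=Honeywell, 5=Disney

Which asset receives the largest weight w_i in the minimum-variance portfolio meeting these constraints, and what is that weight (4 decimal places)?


g=Σ⁻¹μ = [0.5842  -0.7028  4.7081  2.5772  2.0297  2.0050]
h=Σ⁻¹𝟙 = [12.2527  7.0577  26.1718  17.6966  7.3467  22.2849]
a=μᵀg=1.748072  b=𝟙ᵀg=11.201356  c=𝟙ᵀh=92.810544  D=ac−b²=36.769105
λ₁=(c·0.163−b)/D = (92.810544·0.163−11.201356)/36.769105 = 0.106795
λ₂=(a−b·0.163)/D = (1.748072−11.201356·0.163)/36.769105 = -0.002115
w* = 0.106795·g + -0.002115·h:
  w_0 = 0.106795·0.5842 + -0.002115·12.2527 = 0.0365  (Pfizer)
  w_1 = 0.106795·-0.7028 + -0.002115·7.0577 = -0.0900  (Merck)
  w_2 = 0.106795·4.7081 + -0.002115·26.1718 = 0.4475  (Xerox)
  w_3 = 0.106795·2.5772 + -0.002115·17.6966 = 0.2378  (Oracle)
  w_4 = 0.106795·2.0297 + -0.002115·7.3467 = 0.2012  (Honeywell)
  w_5 = 0.106795·2.0050 + -0.002115·22.2849 = 0.1670  (Disney)
Σw_i=1.0000  μᵀw=0.1630
σ²=wᵀΣw=λ₁·μ_p+λ₂ = 0.106795·0.163 + -0.002115 = 0.015293 ≈ 0.0153

Xerox (0.4475)


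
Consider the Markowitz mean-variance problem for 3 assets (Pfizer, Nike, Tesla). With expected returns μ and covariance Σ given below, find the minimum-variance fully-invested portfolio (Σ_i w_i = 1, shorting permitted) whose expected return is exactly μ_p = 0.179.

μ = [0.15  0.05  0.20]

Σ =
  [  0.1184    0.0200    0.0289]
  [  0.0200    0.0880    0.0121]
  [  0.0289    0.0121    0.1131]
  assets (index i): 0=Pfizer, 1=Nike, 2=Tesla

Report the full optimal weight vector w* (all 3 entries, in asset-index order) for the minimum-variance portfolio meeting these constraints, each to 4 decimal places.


u=Σ⁻¹μ = [0.8663  0.1610  1.5298]
v=Σ⁻¹𝟙 = [5.2947  9.2669  6.4974]
a=μᵀu=0.443946  b=𝟙ᵀu=2.557022  c=𝟙ᵀv=21.058959  D=ac−b²=2.810686
λ₁=(c·0.179−b)/D = (21.058959·0.179−2.557022)/2.810686 = 0.431401
λ₂=(a−b·0.179)/D = (0.443946−2.557022·0.179)/2.810686 = -0.004896
w* = 0.431401·u + -0.004896·v:
  w_0 = 0.431401·0.8663 + -0.004896·5.2947 = 0.3478  (Pfizer)
  w_1 = 0.431401·0.1610 + -0.004896·9.2669 = 0.0241  (Nike)
  w_2 = 0.431401·1.5298 + -0.004896·6.4974 = 0.6281  (Tesla)
Σw_i=1.0000  μᵀw=0.1790
σ²=wᵀΣw=λ₁·μ_p+λ₂ = 0.431401·0.179 + -0.004896 = 0.072325 ≈ 0.0723

0.3478  0.0241  0.6281


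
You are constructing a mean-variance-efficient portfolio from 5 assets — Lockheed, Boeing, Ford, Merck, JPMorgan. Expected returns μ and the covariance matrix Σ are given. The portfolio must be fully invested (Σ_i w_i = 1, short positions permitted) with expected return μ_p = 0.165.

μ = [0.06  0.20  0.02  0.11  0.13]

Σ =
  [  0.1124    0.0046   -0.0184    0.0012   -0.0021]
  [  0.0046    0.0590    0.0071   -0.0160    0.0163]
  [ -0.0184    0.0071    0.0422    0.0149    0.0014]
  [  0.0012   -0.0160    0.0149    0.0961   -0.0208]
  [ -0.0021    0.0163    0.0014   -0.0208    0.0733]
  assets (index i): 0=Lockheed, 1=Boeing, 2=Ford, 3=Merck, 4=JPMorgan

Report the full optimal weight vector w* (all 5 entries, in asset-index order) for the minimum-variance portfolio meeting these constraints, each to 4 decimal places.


0.0478  0.4974  -0.0886  0.3108  0.2326

x=Σ⁻¹μ = [0.2491  3.6322  -0.8707  2.2326  1.6231]
y=Σ⁻¹𝟙 = [12.1407  12.6797  22.1528  11.9934  14.1510]
a=μᵀx=1.180564  b=𝟙ᵀx=6.866340  c=𝟙ᵀy=73.117577  D=ac−b²=39.173324
λ₁=(c·0.165−b)/D = (73.117577·0.165−6.866340)/39.173324 = 0.132694
λ₂=(a−b·0.165)/D = (1.180564−6.866340·0.165)/39.173324 = 0.001216
w* = 0.132694·x + 0.001216·y:
  w_0 = 0.132694·0.2491 + 0.001216·12.1407 = 0.0478  (Lockheed)
  w_1 = 0.132694·3.6322 + 0.001216·12.6797 = 0.4974  (Boeing)
  w_2 = 0.132694·-0.8707 + 0.001216·22.1528 = -0.0886  (Ford)
  w_3 = 0.132694·2.2326 + 0.001216·11.9934 = 0.3108  (Merck)
  w_4 = 0.132694·1.6231 + 0.001216·14.1510 = 0.2326  (JPMorgan)
Σw_i=1.0000  μᵀw=0.1650
σ²=wᵀΣw=λ₁·μ_p+λ₂ = 0.132694·0.165 + 0.001216 = 0.023110 ≈ 0.0231


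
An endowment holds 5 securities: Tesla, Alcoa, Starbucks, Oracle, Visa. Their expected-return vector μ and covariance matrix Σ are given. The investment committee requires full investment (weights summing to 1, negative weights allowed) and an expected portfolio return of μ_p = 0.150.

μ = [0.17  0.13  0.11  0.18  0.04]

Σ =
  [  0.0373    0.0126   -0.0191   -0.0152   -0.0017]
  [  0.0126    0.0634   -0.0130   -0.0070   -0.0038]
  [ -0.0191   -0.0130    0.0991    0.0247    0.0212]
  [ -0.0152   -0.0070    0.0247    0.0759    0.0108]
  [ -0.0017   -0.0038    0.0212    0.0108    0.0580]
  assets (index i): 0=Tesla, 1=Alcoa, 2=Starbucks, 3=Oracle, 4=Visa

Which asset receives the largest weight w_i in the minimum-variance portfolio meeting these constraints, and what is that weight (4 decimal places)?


Tesla (0.4442)

p=Σ⁻¹μ = [6.2557  1.5096  1.7682  3.2273  -0.2754]
q=Σ⁻¹𝟙 = [35.4649  13.6943  12.2520  15.8826  11.7423]
a=μᵀp=2.024135  b=𝟙ᵀp=12.485559  c=𝟙ᵀq=89.036028  D=ac−b²=24.331735
λ₁=(c·0.150−b)/D = (89.036028·0.150−12.485559)/24.331735 = 0.035749
λ₂=(a−b·0.150)/D = (2.024135−12.485559·0.150)/24.331735 = 0.006218
w* = 0.035749·p + 0.006218·q:
  w_0 = 0.035749·6.2557 + 0.006218·35.4649 = 0.4442  (Tesla)
  w_1 = 0.035749·1.5096 + 0.006218·13.6943 = 0.1391  (Alcoa)
  w_2 = 0.035749·1.7682 + 0.006218·12.2520 = 0.1394  (Starbucks)
  w_3 = 0.035749·3.2273 + 0.006218·15.8826 = 0.2141  (Oracle)
  w_4 = 0.035749·-0.2754 + 0.006218·11.7423 = 0.0632  (Visa)
Σw_i=1.0000  μᵀw=0.1500
σ²=wᵀΣw=λ₁·μ_p+λ₂ = 0.035749·0.150 + 0.006218 = 0.011581 ≈ 0.0116


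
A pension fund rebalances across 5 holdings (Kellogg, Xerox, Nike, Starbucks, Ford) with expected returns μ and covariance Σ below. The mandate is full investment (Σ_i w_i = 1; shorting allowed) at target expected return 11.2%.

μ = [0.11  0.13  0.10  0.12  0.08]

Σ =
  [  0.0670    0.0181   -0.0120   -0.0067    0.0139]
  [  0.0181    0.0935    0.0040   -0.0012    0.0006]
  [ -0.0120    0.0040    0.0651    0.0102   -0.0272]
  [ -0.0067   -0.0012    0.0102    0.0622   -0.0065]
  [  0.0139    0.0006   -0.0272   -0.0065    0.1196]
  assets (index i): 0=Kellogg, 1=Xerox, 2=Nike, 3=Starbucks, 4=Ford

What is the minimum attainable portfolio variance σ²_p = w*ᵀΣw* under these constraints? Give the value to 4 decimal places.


0.0159

u=Σ⁻¹μ = [1.6974  0.9985  1.9060  1.9238  1.0046]
v=Σ⁻¹𝟙 = [15.8106  6.8888  20.3800  15.8234  11.9840]
a=μᵀu=0.818337  b=𝟙ᵀu=7.530249  c=𝟙ᵀv=70.886896  D=ac−b²=1.304698
λ₁=(c·0.112−b)/D = (70.886896·0.112−7.530249)/1.304698 = 0.313546
λ₂=(a−b·0.112)/D = (0.818337−7.530249·0.112)/1.304698 = -0.019201
w* = 0.313546·u + -0.019201·v:
  w_0 = 0.313546·1.6974 + -0.019201·15.8106 = 0.2286  (Kellogg)
  w_1 = 0.313546·0.9985 + -0.019201·6.8888 = 0.1808  (Xerox)
  w_2 = 0.313546·1.9060 + -0.019201·20.3800 = 0.2063  (Nike)
  w_3 = 0.313546·1.9238 + -0.019201·15.8234 = 0.2994  (Starbucks)
  w_4 = 0.313546·1.0046 + -0.019201·11.9840 = 0.0849  (Ford)
Σw_i=1.0000  μᵀw=0.1120
σ²=wᵀΣw=λ₁·μ_p+λ₂ = 0.313546·0.112 + -0.019201 = 0.015916 ≈ 0.0159


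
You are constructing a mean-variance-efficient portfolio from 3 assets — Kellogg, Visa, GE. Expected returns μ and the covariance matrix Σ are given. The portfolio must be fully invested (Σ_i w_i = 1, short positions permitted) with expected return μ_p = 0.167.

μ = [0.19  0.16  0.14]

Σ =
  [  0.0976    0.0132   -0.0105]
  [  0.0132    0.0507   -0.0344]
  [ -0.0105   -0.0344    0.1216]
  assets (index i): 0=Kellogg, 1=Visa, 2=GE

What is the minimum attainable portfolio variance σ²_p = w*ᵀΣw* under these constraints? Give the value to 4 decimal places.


0.0242

g=Σ⁻¹μ = [1.6173  4.4683  2.5550]
h=Σ⁻¹𝟙 = [8.1371  29.2824  17.2102]
a=μᵀg=1.379923  b=𝟙ᵀg=8.640658  c=𝟙ᵀh=54.629682  D=ac−b²=0.723765
λ₁=(c·0.167−b)/D = (54.629682·0.167−8.640658)/0.723765 = 0.666651
λ₂=(a−b·0.167)/D = (1.379923−8.640658·0.167)/0.723765 = -0.087138
w* = 0.666651·g + -0.087138·h:
  w_0 = 0.666651·1.6173 + -0.087138·8.1371 = 0.3691  (Kellogg)
  w_1 = 0.666651·4.4683 + -0.087138·29.2824 = 0.4272  (Visa)
  w_2 = 0.666651·2.5550 + -0.087138·17.2102 = 0.2037  (GE)
Σw_i=1.0000  μᵀw=0.1670
σ²=wᵀΣw=λ₁·μ_p+λ₂ = 0.666651·0.167 + -0.087138 = 0.024193 ≈ 0.0242


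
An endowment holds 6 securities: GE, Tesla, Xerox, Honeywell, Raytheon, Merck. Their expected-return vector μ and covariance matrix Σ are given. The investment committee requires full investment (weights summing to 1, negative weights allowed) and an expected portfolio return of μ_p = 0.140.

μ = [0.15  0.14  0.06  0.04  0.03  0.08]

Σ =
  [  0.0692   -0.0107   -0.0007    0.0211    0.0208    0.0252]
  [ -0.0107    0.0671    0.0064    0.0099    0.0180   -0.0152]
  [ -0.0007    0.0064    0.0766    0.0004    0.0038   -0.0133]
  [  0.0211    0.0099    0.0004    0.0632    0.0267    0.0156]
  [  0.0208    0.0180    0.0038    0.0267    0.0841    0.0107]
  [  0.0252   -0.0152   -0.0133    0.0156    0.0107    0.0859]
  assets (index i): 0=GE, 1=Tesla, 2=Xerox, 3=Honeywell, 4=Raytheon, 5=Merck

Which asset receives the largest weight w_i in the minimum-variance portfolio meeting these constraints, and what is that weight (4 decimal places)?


Tesla (0.4535)

g=Σ⁻¹μ = [2.7438  3.0203  0.7811  -0.6147  -0.9370  1.0101]
h=Σ⁻¹𝟙 = [10.3569  16.7359  13.7944  5.8815  1.6759  12.4234]
a=μᵀg=0.909389  b=𝟙ᵀg=6.003641  c=𝟙ᵀh=60.868084  D=ac−b²=19.309056
λ₁=(c·0.140−b)/D = (60.868084·0.140−6.003641)/19.309056 = 0.130399
λ₂=(a−b·0.140)/D = (0.909389−6.003641·0.140)/19.309056 = 0.003567
w* = 0.130399·g + 0.003567·h:
  w_0 = 0.130399·2.7438 + 0.003567·10.3569 = 0.3947  (GE)
  w_1 = 0.130399·3.0203 + 0.003567·16.7359 = 0.4535  (Tesla)
  w_2 = 0.130399·0.7811 + 0.003567·13.7944 = 0.1511  (Xerox)
  w_3 = 0.130399·-0.6147 + 0.003567·5.8815 = -0.0592  (Honeywell)
  w_4 = 0.130399·-0.9370 + 0.003567·1.6759 = -0.1162  (Raytheon)
  w_5 = 0.130399·1.0101 + 0.003567·12.4234 = 0.1760  (Merck)
Σw_i=1.0000  μᵀw=0.1400
σ²=wᵀΣw=λ₁·μ_p+λ₂ = 0.130399·0.140 + 0.003567 = 0.021823 ≈ 0.0218


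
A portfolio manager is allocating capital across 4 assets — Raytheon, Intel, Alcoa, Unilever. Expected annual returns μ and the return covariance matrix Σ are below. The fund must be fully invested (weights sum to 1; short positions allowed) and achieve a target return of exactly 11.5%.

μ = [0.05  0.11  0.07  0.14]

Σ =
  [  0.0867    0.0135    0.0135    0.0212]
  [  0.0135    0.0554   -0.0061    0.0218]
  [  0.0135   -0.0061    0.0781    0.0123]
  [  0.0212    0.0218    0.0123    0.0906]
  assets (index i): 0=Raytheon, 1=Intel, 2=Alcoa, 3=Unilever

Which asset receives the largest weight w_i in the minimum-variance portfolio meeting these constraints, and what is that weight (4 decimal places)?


Intel (0.4941)

g=Σ⁻¹μ = [-0.0772  1.6932  0.8786  1.0366]
h=Σ⁻¹𝟙 = [6.0783  16.3633  12.4024  3.9942]
a=μᵀg=0.389023  b=𝟙ᵀg=3.531228  c=𝟙ᵀh=38.838160  D=ac−b²=2.639361
λ₁=(c·0.115−b)/D = (38.838160·0.115−3.531228)/2.639361 = 0.354313
λ₂=(a−b·0.115)/D = (0.389023−3.531228·0.115)/2.639361 = -0.006467
w* = 0.354313·g + -0.006467·h:
  w_0 = 0.354313·-0.0772 + -0.006467·6.0783 = -0.0667  (Raytheon)
  w_1 = 0.354313·1.6932 + -0.006467·16.3633 = 0.4941  (Intel)
  w_2 = 0.354313·0.8786 + -0.006467·12.4024 = 0.2311  (Alcoa)
  w_3 = 0.354313·1.0366 + -0.006467·3.9942 = 0.3415  (Unilever)
Σw_i=1.0000  μᵀw=0.1150
σ²=wᵀΣw=λ₁·μ_p+λ₂ = 0.354313·0.115 + -0.006467 = 0.034279 ≈ 0.0343


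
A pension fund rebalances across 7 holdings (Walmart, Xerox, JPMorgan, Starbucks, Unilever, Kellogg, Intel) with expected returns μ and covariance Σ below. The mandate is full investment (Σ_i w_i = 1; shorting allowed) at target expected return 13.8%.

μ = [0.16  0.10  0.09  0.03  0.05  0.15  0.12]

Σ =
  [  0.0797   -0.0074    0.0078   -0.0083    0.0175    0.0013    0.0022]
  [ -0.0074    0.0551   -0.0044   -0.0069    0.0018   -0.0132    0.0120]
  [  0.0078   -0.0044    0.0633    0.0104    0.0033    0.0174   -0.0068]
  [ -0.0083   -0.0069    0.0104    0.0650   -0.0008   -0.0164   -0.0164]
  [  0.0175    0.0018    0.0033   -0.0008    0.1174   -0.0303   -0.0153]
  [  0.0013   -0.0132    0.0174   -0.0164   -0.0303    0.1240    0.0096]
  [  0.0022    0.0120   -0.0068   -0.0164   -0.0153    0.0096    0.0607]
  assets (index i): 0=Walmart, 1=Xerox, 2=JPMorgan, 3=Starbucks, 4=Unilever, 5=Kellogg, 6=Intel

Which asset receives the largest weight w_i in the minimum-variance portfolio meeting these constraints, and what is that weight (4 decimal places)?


g=Σ⁻¹μ = [2.0886  2.3099  0.7721  1.7475  0.7308  1.5851  1.9367]
h=Σ⁻¹𝟙 = [12.9984  22.4188  9.0507  26.9198  12.5010  14.0504  20.7873]
a=μᵀg=1.193807  b=𝟙ᵀg=11.170874  c=𝟙ᵀh=118.726468  D=ac−b²=16.948031
λ₁=(c·0.138−b)/D = (118.726468·0.138−11.170874)/16.948031 = 0.307610
λ₂=(a−b·0.138)/D = (1.193807−11.170874·0.138)/16.948031 = -0.020520
w* = 0.307610·g + -0.020520·h:
  w_0 = 0.307610·2.0886 + -0.020520·12.9984 = 0.3758  (Walmart)
  w_1 = 0.307610·2.3099 + -0.020520·22.4188 = 0.2505  (Xerox)
  w_2 = 0.307610·0.7721 + -0.020520·9.0507 = 0.0518  (JPMorgan)
  w_3 = 0.307610·1.7475 + -0.020520·26.9198 = -0.0149  (Starbucks)
  w_4 = 0.307610·0.7308 + -0.020520·12.5010 = -0.0317  (Unilever)
  w_5 = 0.307610·1.5851 + -0.020520·14.0504 = 0.1993  (Kellogg)
  w_6 = 0.307610·1.9367 + -0.020520·20.7873 = 0.1692  (Intel)
Σw_i=1.0000  μᵀw=0.1380
σ²=wᵀΣw=λ₁·μ_p+λ₂ = 0.307610·0.138 + -0.020520 = 0.021930 ≈ 0.0219

Walmart (0.3758)


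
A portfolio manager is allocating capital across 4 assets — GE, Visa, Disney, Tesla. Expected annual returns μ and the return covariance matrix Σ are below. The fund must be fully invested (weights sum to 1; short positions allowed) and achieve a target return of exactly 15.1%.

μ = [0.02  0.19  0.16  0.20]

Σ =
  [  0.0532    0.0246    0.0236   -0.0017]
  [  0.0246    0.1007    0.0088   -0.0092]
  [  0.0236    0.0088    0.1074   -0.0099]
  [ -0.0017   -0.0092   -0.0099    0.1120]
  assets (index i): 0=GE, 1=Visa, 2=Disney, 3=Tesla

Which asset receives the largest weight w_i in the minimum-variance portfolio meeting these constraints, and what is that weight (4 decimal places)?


Tesla (0.3130)

p=Σ⁻¹μ = [-1.4059  2.2651  1.8076  2.1102]
q=Σ⁻¹𝟙 = [12.7719  7.1527  6.8695  10.3172]
a=μᵀp=1.113504  b=𝟙ᵀp=4.777006  c=𝟙ᵀq=37.111231  D=ac−b²=18.503729
λ₁=(c·0.151−b)/D = (37.111231·0.151−4.777006)/18.503729 = 0.044682
λ₂=(a−b·0.151)/D = (1.113504−4.777006·0.151)/18.503729 = 0.021194
w* = 0.044682·p + 0.021194·q:
  w_0 = 0.044682·-1.4059 + 0.021194·12.7719 = 0.2079  (GE)
  w_1 = 0.044682·2.2651 + 0.021194·7.1527 = 0.2528  (Visa)
  w_2 = 0.044682·1.8076 + 0.021194·6.8695 = 0.2264  (Disney)
  w_3 = 0.044682·2.1102 + 0.021194·10.3172 = 0.3130  (Tesla)
Σw_i=1.0000  μᵀw=0.1510
σ²=wᵀΣw=λ₁·μ_p+λ₂ = 0.044682·0.151 + 0.021194 = 0.027941 ≈ 0.0279


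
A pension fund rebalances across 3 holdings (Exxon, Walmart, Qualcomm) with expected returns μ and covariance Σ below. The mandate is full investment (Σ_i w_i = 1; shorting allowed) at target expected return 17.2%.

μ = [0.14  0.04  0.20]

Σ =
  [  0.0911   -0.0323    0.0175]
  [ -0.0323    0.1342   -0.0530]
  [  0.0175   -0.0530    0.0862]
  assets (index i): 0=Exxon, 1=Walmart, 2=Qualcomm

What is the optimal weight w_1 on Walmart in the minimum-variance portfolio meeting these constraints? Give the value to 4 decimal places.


g=Σ⁻¹μ = [1.6141  1.9460  3.1890]
h=Σ⁻¹𝟙 = [13.7297  18.8026  20.3743]
a=μᵀg=0.941617  b=𝟙ᵀg=6.749126  c=𝟙ᵀh=52.906610  D=ac−b²=4.267050
λ₁=(c·0.172−b)/D = (52.906610·0.172−6.749126)/4.267050 = 0.550922
λ₂=(a−b·0.172)/D = (0.941617−6.749126·0.172)/4.267050 = -0.051378
w* = 0.550922·g + -0.051378·h:
  w_0 = 0.550922·1.6141 + -0.051378·13.7297 = 0.1839  (Exxon)
  w_1 = 0.550922·1.9460 + -0.051378·18.8026 = 0.1061  (Walmart)
  w_2 = 0.550922·3.1890 + -0.051378·20.3743 = 0.7101  (Qualcomm)
Σw_i=1.0000  μᵀw=0.1720
σ²=wᵀΣw=λ₁·μ_p+λ₂ = 0.550922·0.172 + -0.051378 = 0.043380 ≈ 0.0434

0.1061


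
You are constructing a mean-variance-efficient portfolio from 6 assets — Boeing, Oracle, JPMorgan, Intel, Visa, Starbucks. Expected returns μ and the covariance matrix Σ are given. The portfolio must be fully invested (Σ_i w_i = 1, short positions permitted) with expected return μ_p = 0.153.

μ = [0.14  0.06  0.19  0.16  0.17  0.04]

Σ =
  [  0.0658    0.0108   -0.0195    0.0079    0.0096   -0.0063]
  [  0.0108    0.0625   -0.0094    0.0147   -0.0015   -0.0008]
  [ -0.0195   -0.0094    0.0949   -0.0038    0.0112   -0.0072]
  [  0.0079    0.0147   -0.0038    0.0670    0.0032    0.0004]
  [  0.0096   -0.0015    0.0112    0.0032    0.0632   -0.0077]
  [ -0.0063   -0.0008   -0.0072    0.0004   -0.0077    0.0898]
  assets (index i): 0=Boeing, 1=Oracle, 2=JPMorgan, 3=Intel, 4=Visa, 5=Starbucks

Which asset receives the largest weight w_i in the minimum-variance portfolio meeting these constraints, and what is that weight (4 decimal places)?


JPMorgan (0.2515)

p=Σ⁻¹μ = [2.3409  0.5036  2.4611  2.0434  1.9245  0.9674]
q=Σ⁻¹𝟙 = [15.8398  13.6197  15.2073  10.2572  12.3041  14.5971]
a=μᵀp=1.518354  b=𝟙ᵀp=10.240874  c=𝟙ᵀq=81.825194  D=ac−b²=19.364104
λ₁=(c·0.153−b)/D = (81.825194·0.153−10.240874)/19.364104 = 0.117660
λ₂=(a−b·0.153)/D = (1.518354−10.240874·0.153)/19.364104 = -0.002505
w* = 0.117660·p + -0.002505·q:
  w_0 = 0.117660·2.3409 + -0.002505·15.8398 = 0.2358  (Boeing)
  w_1 = 0.117660·0.5036 + -0.002505·13.6197 = 0.0251  (Oracle)
  w_2 = 0.117660·2.4611 + -0.002505·15.2073 = 0.2515  (JPMorgan)
  w_3 = 0.117660·2.0434 + -0.002505·10.2572 = 0.2147  (Intel)
  w_4 = 0.117660·1.9245 + -0.002505·12.3041 = 0.1956  (Visa)
  w_5 = 0.117660·0.9674 + -0.002505·14.5971 = 0.0773  (Starbucks)
Σw_i=1.0000  μᵀw=0.1530
σ²=wᵀΣw=λ₁·μ_p+λ₂ = 0.117660·0.153 + -0.002505 = 0.015497 ≈ 0.0155


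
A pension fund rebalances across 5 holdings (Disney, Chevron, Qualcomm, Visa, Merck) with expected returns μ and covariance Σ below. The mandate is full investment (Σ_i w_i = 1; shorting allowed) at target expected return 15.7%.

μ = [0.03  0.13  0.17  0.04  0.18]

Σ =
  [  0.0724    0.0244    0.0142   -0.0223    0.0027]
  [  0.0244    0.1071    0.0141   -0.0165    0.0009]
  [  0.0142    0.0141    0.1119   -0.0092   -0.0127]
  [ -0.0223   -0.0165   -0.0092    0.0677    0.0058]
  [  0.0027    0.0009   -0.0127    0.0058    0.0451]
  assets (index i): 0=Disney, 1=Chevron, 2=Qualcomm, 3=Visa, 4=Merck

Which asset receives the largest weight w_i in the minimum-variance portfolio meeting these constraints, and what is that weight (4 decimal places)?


p=Σ⁻¹μ = [-0.3089  1.0845  1.9810  0.6402  4.4635]
q=Σ⁻¹𝟙 = [14.9360  7.6633  10.2286  21.1247  21.2895]
a=μᵀp=1.297522  b=𝟙ᵀp=7.860260  c=𝟙ᵀq=75.242065  D=ac−b²=35.844557
λ₁=(c·0.157−b)/D = (75.242065·0.157−7.860260)/35.844557 = 0.110275
λ₂=(a−b·0.157)/D = (1.297522−7.860260·0.157)/35.844557 = 0.001770
w* = 0.110275·p + 0.001770·q:
  w_0 = 0.110275·-0.3089 + 0.001770·14.9360 = -0.0076  (Disney)
  w_1 = 0.110275·1.0845 + 0.001770·7.6633 = 0.1332  (Chevron)
  w_2 = 0.110275·1.9810 + 0.001770·10.2286 = 0.2366  (Qualcomm)
  w_3 = 0.110275·0.6402 + 0.001770·21.1247 = 0.1080  (Visa)
  w_4 = 0.110275·4.4635 + 0.001770·21.2895 = 0.5299  (Merck)
Σw_i=1.0000  μᵀw=0.1570
σ²=wᵀΣw=λ₁·μ_p+λ₂ = 0.110275·0.157 + 0.001770 = 0.019084 ≈ 0.0191

Merck (0.5299)


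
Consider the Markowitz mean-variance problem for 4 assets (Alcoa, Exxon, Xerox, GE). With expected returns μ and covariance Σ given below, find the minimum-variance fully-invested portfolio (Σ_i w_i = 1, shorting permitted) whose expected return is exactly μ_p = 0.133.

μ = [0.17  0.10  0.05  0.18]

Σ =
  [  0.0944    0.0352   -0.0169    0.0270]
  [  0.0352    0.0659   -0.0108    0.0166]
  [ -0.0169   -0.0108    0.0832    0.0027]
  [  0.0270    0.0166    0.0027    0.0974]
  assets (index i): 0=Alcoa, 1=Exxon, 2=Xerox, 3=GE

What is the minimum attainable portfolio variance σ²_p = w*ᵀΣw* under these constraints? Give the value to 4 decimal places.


0.0307

x=Σ⁻¹μ = [1.3538  0.6049  0.9109  1.3444]
y=Σ⁻¹𝟙 = [6.9568  12.4305  14.8574  5.8081]
a=μᵀx=0.578180  b=𝟙ᵀx=4.214023  c=𝟙ᵀy=40.052727  D=ac−b²=5.399688
λ₁=(c·0.133−b)/D = (40.052727·0.133−4.214023)/5.399688 = 0.206121
λ₂=(a−b·0.133)/D = (0.578180−4.214023·0.133)/5.399688 = 0.003281
w* = 0.206121·x + 0.003281·y:
  w_0 = 0.206121·1.3538 + 0.003281·6.9568 = 0.3019  (Alcoa)
  w_1 = 0.206121·0.6049 + 0.003281·12.4305 = 0.1655  (Exxon)
  w_2 = 0.206121·0.9109 + 0.003281·14.8574 = 0.2365  (Xerox)
  w_3 = 0.206121·1.3444 + 0.003281·5.8081 = 0.2962  (GE)
Σw_i=1.0000  μᵀw=0.1330
σ²=wᵀΣw=λ₁·μ_p+λ₂ = 0.206121·0.133 + 0.003281 = 0.030695 ≈ 0.0307


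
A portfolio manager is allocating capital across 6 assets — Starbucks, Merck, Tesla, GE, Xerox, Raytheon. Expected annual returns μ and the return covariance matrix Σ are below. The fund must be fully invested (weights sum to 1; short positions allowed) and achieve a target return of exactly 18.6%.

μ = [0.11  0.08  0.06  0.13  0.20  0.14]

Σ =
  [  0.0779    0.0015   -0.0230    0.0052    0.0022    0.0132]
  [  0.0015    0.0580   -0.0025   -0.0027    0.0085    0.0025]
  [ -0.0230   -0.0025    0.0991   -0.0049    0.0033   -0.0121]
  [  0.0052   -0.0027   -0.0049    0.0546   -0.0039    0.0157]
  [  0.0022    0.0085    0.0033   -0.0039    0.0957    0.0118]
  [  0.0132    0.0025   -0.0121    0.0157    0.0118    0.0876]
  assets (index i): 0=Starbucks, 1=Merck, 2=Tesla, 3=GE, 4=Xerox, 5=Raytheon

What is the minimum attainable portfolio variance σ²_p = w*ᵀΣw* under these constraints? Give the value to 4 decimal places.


0.0507

u=Σ⁻¹μ = [1.3655  1.1833  1.1054  2.3026  1.9053  0.8420]
v=Σ⁻¹𝟙 = [14.4970  16.8989  15.3011  17.8195  8.0010  6.5908]
a=μᵀu=1.109467  b=𝟙ᵀu=8.704100  c=𝟙ᵀv=79.108314  D=ac−b²=12.006675
λ₁=(c·0.186−b)/D = (79.108314·0.186−8.704100)/12.006675 = 0.500559
λ₂=(a−b·0.186)/D = (1.109467−8.704100·0.186)/12.006675 = -0.042434
w* = 0.500559·u + -0.042434·v:
  w_0 = 0.500559·1.3655 + -0.042434·14.4970 = 0.0683  (Starbucks)
  w_1 = 0.500559·1.1833 + -0.042434·16.8989 = -0.1248  (Merck)
  w_2 = 0.500559·1.1054 + -0.042434·15.3011 = -0.0960  (Tesla)
  w_3 = 0.500559·2.3026 + -0.042434·17.8195 = 0.3964  (GE)
  w_4 = 0.500559·1.9053 + -0.042434·8.0010 = 0.6142  (Xerox)
  w_5 = 0.500559·0.8420 + -0.042434·6.5908 = 0.1418  (Raytheon)
Σw_i=1.0000  μᵀw=0.1860
σ²=wᵀΣw=λ₁·μ_p+λ₂ = 0.500559·0.186 + -0.042434 = 0.050670 ≈ 0.0507


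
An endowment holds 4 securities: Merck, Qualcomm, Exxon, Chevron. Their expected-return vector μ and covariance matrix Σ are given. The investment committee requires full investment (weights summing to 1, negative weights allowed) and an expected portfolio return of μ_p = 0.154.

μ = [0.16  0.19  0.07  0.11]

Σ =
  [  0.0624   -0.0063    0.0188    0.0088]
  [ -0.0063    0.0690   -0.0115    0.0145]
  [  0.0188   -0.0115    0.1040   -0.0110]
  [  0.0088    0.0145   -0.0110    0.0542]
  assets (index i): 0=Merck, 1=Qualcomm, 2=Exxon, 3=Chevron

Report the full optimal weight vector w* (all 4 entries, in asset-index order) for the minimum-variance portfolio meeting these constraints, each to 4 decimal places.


x=Σ⁻¹μ = [2.5250  2.8853  0.6390  0.9774]
y=Σ⁻¹𝟙 = [12.1991  14.2556  10.5516  14.7972]
a=μᵀx=1.104454  b=𝟙ᵀx=7.026733  c=𝟙ᵀy=51.803546  D=ac−b²=7.839672
λ₁=(c·0.154−b)/D = (51.803546·0.154−7.026733)/7.839672 = 0.121308
λ₂=(a−b·0.154)/D = (1.104454−7.026733·0.154)/7.839672 = 0.002849
w* = 0.121308·x + 0.002849·y:
  w_0 = 0.121308·2.5250 + 0.002849·12.1991 = 0.3411  (Merck)
  w_1 = 0.121308·2.8853 + 0.002849·14.2556 = 0.3906  (Qualcomm)
  w_2 = 0.121308·0.6390 + 0.002849·10.5516 = 0.1076  (Exxon)
  w_3 = 0.121308·0.9774 + 0.002849·14.7972 = 0.1607  (Chevron)
Σw_i=1.0000  μᵀw=0.1540
σ²=wᵀΣw=λ₁·μ_p+λ₂ = 0.121308·0.154 + 0.002849 = 0.021531 ≈ 0.0215

0.3411  0.3906  0.1076  0.1607


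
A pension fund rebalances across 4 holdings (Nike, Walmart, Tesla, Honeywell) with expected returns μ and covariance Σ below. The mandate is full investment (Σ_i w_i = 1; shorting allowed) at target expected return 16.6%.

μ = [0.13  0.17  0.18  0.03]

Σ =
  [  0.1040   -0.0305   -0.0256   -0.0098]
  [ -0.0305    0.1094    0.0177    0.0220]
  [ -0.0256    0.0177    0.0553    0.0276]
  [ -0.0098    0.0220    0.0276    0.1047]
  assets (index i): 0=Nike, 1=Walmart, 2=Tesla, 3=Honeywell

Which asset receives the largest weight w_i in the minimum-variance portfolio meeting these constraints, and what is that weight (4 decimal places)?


x=Σ⁻¹μ = [2.7861  1.8109  4.4700  -1.0115]
y=Σ⁻¹𝟙 = [18.1910  10.0268  21.5674  3.4615]
a=μᵀx=1.444283  b=𝟙ᵀx=8.055363  c=𝟙ᵀy=53.246727  D=ac−b²=12.014456
λ₁=(c·0.166−b)/D = (53.246727·0.166−8.055363)/12.014456 = 0.065221
λ₂=(a−b·0.166)/D = (1.444283−8.055363·0.166)/12.014456 = 0.008914
w* = 0.065221·x + 0.008914·y:
  w_0 = 0.065221·2.7861 + 0.008914·18.1910 = 0.3439  (Nike)
  w_1 = 0.065221·1.8109 + 0.008914·10.0268 = 0.2075  (Walmart)
  w_2 = 0.065221·4.4700 + 0.008914·21.5674 = 0.4838  (Tesla)
  w_3 = 0.065221·-1.0115 + 0.008914·3.4615 = -0.0351  (Honeywell)
Σw_i=1.0000  μᵀw=0.1660
σ²=wᵀΣw=λ₁·μ_p+λ₂ = 0.065221·0.166 + 0.008914 = 0.019740 ≈ 0.0197

Tesla (0.4838)


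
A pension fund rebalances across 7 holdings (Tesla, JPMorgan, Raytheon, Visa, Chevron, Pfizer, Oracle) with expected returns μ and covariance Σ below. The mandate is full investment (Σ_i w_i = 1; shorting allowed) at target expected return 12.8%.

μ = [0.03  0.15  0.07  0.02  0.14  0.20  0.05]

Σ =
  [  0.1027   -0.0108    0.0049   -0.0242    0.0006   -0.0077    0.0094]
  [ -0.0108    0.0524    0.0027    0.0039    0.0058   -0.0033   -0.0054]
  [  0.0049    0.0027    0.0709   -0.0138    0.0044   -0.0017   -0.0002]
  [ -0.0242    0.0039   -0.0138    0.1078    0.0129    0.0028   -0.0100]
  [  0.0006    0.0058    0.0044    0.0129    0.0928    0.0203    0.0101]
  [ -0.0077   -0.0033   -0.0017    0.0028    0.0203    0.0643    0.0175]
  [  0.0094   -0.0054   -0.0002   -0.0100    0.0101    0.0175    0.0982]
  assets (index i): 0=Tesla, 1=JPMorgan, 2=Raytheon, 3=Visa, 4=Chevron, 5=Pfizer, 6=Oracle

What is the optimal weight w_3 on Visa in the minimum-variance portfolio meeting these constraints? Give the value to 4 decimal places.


0.0690

x=Σ⁻¹μ = [0.8723  3.1225  0.8986  0.2360  0.5279  3.2235  -0.0055]
y=Σ⁻¹𝟙 = [14.9402  21.9082  15.1775  13.8801  2.4166  15.2012  8.4448]
a=μᵀx=1.280488  b=𝟙ᵀx=8.875256  c=𝟙ᵀy=91.968431  D=ac−b²=38.994286
λ₁=(c·0.128−b)/D = (91.968431·0.128−8.875256)/38.994286 = 0.074285
λ₂=(a−b·0.128)/D = (1.280488−8.875256·0.128)/38.994286 = 0.003705
w* = 0.074285·x + 0.003705·y:
  w_0 = 0.074285·0.8723 + 0.003705·14.9402 = 0.1201  (Tesla)
  w_1 = 0.074285·3.1225 + 0.003705·21.9082 = 0.3131  (JPMorgan)
  w_2 = 0.074285·0.8986 + 0.003705·15.1775 = 0.1230  (Raytheon)
  w_3 = 0.074285·0.2360 + 0.003705·13.8801 = 0.0690  (Visa)
  w_4 = 0.074285·0.5279 + 0.003705·2.4166 = 0.0482  (Chevron)
  w_5 = 0.074285·3.2235 + 0.003705·15.2012 = 0.2958  (Pfizer)
  w_6 = 0.074285·-0.0055 + 0.003705·8.4448 = 0.0309  (Oracle)
Σw_i=1.0000  μᵀw=0.1280
σ²=wᵀΣw=λ₁·μ_p+λ₂ = 0.074285·0.128 + 0.003705 = 0.013213 ≈ 0.0132


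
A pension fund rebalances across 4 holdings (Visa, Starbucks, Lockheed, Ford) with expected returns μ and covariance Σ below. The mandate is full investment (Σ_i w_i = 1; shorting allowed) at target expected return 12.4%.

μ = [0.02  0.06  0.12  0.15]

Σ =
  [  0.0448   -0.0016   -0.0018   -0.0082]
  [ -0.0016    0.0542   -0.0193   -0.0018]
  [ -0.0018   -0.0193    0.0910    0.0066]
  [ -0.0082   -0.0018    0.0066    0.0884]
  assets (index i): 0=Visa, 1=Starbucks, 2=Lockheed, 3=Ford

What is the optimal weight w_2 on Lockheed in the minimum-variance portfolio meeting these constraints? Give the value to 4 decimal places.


g=Σ⁻¹μ = [0.8832  1.7539  1.5851  1.6961]
h=Σ⁻¹𝟙 = [26.2594  25.3331  15.9330  13.0743]
a=μᵀg=0.567527  b=𝟙ᵀg=5.918287  c=𝟙ᵀh=80.599903  D=ac−b²=10.716473
λ₁=(c·0.124−b)/D = (80.599903·0.124−5.918287)/10.716473 = 0.380358
λ₂=(a−b·0.124)/D = (0.567527−5.918287·0.124)/10.716473 = -0.015522
w* = 0.380358·g + -0.015522·h:
  w_0 = 0.380358·0.8832 + -0.015522·26.2594 = -0.0717  (Visa)
  w_1 = 0.380358·1.7539 + -0.015522·25.3331 = 0.2739  (Starbucks)
  w_2 = 0.380358·1.5851 + -0.015522·15.9330 = 0.3556  (Lockheed)
  w_3 = 0.380358·1.6961 + -0.015522·13.0743 = 0.4422  (Ford)
Σw_i=1.0000  μᵀw=0.1240
σ²=wᵀΣw=λ₁·μ_p+λ₂ = 0.380358·0.124 + -0.015522 = 0.031642 ≈ 0.0316

0.3556
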